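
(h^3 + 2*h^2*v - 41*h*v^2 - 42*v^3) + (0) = h^3 + 2*h^2*v - 41*h*v^2 - 42*v^3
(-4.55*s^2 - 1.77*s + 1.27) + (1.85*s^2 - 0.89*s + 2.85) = -2.7*s^2 - 2.66*s + 4.12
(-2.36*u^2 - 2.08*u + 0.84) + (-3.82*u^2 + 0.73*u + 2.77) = -6.18*u^2 - 1.35*u + 3.61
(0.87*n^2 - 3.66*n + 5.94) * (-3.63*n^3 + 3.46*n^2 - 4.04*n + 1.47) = -3.1581*n^5 + 16.296*n^4 - 37.7406*n^3 + 36.6177*n^2 - 29.3778*n + 8.7318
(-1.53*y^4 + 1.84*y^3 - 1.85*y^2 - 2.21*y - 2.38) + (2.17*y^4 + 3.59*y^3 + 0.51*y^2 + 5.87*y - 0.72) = 0.64*y^4 + 5.43*y^3 - 1.34*y^2 + 3.66*y - 3.1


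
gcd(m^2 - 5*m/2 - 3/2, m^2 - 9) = m - 3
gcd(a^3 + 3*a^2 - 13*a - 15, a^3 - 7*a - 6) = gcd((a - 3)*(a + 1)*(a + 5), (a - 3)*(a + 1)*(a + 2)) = a^2 - 2*a - 3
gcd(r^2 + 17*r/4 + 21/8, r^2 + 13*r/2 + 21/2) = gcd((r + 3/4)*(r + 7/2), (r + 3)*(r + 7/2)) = r + 7/2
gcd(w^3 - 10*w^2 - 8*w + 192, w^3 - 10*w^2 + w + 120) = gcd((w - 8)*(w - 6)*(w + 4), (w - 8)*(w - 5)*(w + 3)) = w - 8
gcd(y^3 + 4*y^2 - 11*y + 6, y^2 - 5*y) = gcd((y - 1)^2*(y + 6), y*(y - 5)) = 1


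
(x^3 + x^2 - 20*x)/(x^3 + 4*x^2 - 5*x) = (x - 4)/(x - 1)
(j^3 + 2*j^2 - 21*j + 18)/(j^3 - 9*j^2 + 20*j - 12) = (j^2 + 3*j - 18)/(j^2 - 8*j + 12)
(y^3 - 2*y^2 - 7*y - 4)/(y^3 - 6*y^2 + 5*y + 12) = (y + 1)/(y - 3)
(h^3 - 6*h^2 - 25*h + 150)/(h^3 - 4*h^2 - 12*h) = (h^2 - 25)/(h*(h + 2))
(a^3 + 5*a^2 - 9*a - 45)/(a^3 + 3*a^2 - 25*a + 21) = (a^2 + 8*a + 15)/(a^2 + 6*a - 7)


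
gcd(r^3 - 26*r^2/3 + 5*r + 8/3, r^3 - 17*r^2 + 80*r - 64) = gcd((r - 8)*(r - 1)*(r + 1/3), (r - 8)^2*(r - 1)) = r^2 - 9*r + 8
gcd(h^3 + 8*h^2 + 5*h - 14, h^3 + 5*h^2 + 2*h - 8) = h^2 + h - 2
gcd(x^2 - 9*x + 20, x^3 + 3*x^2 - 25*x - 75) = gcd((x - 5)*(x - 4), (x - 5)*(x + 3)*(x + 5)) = x - 5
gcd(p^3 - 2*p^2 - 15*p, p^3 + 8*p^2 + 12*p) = p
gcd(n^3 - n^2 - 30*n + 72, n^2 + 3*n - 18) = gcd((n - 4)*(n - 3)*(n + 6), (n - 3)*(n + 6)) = n^2 + 3*n - 18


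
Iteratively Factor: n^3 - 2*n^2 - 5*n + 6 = (n + 2)*(n^2 - 4*n + 3) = (n - 3)*(n + 2)*(n - 1)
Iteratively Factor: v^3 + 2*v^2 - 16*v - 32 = (v - 4)*(v^2 + 6*v + 8) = (v - 4)*(v + 2)*(v + 4)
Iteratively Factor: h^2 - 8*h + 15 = (h - 3)*(h - 5)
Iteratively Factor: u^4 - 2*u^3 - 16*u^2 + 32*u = (u - 4)*(u^3 + 2*u^2 - 8*u) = (u - 4)*(u - 2)*(u^2 + 4*u) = (u - 4)*(u - 2)*(u + 4)*(u)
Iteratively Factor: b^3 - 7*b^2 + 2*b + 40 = (b + 2)*(b^2 - 9*b + 20) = (b - 4)*(b + 2)*(b - 5)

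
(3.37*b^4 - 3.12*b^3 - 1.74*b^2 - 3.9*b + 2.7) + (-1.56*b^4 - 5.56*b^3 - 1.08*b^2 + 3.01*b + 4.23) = 1.81*b^4 - 8.68*b^3 - 2.82*b^2 - 0.89*b + 6.93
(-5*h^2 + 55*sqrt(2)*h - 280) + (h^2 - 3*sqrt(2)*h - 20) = -4*h^2 + 52*sqrt(2)*h - 300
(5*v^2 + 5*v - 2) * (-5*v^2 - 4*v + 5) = -25*v^4 - 45*v^3 + 15*v^2 + 33*v - 10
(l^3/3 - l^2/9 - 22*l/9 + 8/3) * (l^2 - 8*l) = l^5/3 - 25*l^4/9 - 14*l^3/9 + 200*l^2/9 - 64*l/3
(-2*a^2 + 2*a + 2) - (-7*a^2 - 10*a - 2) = 5*a^2 + 12*a + 4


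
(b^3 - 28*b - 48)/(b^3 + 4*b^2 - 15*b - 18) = (b^3 - 28*b - 48)/(b^3 + 4*b^2 - 15*b - 18)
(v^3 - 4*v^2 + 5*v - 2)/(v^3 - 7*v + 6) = (v - 1)/(v + 3)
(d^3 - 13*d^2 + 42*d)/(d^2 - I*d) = (d^2 - 13*d + 42)/(d - I)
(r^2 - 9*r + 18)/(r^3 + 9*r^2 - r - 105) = (r - 6)/(r^2 + 12*r + 35)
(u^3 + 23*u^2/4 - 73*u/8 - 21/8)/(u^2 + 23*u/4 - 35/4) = (8*u^2 - 10*u - 3)/(2*(4*u - 5))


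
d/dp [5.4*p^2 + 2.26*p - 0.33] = 10.8*p + 2.26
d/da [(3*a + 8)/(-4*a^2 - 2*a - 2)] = (6*a^2 + 32*a + 5)/(2*(4*a^4 + 4*a^3 + 5*a^2 + 2*a + 1))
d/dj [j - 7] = 1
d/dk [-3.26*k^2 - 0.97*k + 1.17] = -6.52*k - 0.97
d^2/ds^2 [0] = 0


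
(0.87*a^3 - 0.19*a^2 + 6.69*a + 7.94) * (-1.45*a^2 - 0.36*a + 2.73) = -1.2615*a^5 - 0.0377*a^4 - 7.257*a^3 - 14.4401*a^2 + 15.4053*a + 21.6762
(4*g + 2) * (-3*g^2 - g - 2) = -12*g^3 - 10*g^2 - 10*g - 4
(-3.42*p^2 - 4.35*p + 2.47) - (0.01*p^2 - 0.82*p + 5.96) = -3.43*p^2 - 3.53*p - 3.49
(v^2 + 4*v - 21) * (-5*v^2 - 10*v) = -5*v^4 - 30*v^3 + 65*v^2 + 210*v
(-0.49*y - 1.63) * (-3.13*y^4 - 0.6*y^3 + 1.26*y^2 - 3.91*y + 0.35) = 1.5337*y^5 + 5.3959*y^4 + 0.3606*y^3 - 0.1379*y^2 + 6.2018*y - 0.5705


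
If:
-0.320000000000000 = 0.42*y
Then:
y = -0.76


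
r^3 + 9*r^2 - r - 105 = (r - 3)*(r + 5)*(r + 7)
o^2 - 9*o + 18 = (o - 6)*(o - 3)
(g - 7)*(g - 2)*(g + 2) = g^3 - 7*g^2 - 4*g + 28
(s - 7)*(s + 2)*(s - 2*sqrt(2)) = s^3 - 5*s^2 - 2*sqrt(2)*s^2 - 14*s + 10*sqrt(2)*s + 28*sqrt(2)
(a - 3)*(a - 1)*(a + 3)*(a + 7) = a^4 + 6*a^3 - 16*a^2 - 54*a + 63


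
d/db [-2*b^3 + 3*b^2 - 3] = 6*b*(1 - b)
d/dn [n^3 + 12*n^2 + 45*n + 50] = 3*n^2 + 24*n + 45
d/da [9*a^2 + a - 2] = 18*a + 1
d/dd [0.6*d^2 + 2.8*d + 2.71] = 1.2*d + 2.8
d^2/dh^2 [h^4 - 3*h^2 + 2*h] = 12*h^2 - 6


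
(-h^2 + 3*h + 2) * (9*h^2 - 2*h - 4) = -9*h^4 + 29*h^3 + 16*h^2 - 16*h - 8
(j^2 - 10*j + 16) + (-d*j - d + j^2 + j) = -d*j - d + 2*j^2 - 9*j + 16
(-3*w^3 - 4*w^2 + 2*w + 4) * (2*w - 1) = -6*w^4 - 5*w^3 + 8*w^2 + 6*w - 4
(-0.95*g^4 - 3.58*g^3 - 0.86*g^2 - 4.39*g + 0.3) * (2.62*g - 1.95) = -2.489*g^5 - 7.5271*g^4 + 4.7278*g^3 - 9.8248*g^2 + 9.3465*g - 0.585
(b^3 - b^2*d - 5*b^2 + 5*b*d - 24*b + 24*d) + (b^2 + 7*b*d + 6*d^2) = b^3 - b^2*d - 4*b^2 + 12*b*d - 24*b + 6*d^2 + 24*d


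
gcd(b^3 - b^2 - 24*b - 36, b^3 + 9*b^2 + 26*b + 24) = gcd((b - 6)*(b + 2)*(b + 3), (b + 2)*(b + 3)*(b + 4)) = b^2 + 5*b + 6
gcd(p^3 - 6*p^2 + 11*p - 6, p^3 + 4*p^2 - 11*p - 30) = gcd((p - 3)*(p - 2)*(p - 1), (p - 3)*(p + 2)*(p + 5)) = p - 3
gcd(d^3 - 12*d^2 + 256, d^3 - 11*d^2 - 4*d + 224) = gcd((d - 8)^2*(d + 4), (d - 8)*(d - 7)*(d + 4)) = d^2 - 4*d - 32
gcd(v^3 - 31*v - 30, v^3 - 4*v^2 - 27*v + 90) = v^2 - v - 30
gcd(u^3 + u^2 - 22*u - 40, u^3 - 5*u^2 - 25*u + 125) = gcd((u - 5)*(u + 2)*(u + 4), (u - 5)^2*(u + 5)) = u - 5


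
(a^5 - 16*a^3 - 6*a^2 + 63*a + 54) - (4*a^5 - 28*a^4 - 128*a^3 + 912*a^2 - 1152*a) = -3*a^5 + 28*a^4 + 112*a^3 - 918*a^2 + 1215*a + 54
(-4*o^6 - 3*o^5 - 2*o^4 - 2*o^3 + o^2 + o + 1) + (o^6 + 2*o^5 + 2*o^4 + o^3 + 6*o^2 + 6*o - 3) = -3*o^6 - o^5 - o^3 + 7*o^2 + 7*o - 2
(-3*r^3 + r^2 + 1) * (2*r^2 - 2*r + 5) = -6*r^5 + 8*r^4 - 17*r^3 + 7*r^2 - 2*r + 5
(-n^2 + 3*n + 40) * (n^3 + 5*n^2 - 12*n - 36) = -n^5 - 2*n^4 + 67*n^3 + 200*n^2 - 588*n - 1440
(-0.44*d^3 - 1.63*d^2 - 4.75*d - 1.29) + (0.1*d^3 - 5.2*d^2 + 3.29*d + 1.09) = -0.34*d^3 - 6.83*d^2 - 1.46*d - 0.2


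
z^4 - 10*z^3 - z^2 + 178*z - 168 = (z - 7)*(z - 6)*(z - 1)*(z + 4)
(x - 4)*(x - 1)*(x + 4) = x^3 - x^2 - 16*x + 16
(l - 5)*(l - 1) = l^2 - 6*l + 5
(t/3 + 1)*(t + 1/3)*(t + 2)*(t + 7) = t^4/3 + 37*t^3/9 + 15*t^2 + 167*t/9 + 14/3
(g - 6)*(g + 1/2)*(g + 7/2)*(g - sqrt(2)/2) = g^4 - 2*g^3 - sqrt(2)*g^3/2 - 89*g^2/4 + sqrt(2)*g^2 - 21*g/2 + 89*sqrt(2)*g/8 + 21*sqrt(2)/4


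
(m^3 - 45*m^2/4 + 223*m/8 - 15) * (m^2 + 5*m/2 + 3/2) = m^5 - 35*m^4/4 + 5*m^3/4 + 605*m^2/16 + 69*m/16 - 45/2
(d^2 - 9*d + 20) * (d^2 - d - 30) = d^4 - 10*d^3 - d^2 + 250*d - 600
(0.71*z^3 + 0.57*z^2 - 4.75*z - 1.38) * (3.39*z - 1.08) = 2.4069*z^4 + 1.1655*z^3 - 16.7181*z^2 + 0.451800000000001*z + 1.4904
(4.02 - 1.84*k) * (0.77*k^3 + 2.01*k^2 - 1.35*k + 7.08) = -1.4168*k^4 - 0.603*k^3 + 10.5642*k^2 - 18.4542*k + 28.4616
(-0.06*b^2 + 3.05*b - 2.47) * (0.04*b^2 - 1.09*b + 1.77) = -0.0024*b^4 + 0.1874*b^3 - 3.5295*b^2 + 8.0908*b - 4.3719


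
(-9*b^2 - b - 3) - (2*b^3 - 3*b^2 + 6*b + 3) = -2*b^3 - 6*b^2 - 7*b - 6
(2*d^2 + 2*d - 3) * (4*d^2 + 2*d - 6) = 8*d^4 + 12*d^3 - 20*d^2 - 18*d + 18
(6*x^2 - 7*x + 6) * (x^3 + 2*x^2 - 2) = 6*x^5 + 5*x^4 - 8*x^3 + 14*x - 12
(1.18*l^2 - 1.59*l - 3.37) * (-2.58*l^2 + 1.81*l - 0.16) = -3.0444*l^4 + 6.238*l^3 + 5.6279*l^2 - 5.8453*l + 0.5392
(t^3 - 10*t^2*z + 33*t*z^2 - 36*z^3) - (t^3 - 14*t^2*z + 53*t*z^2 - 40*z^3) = 4*t^2*z - 20*t*z^2 + 4*z^3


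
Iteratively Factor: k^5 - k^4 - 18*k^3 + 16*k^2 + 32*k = (k - 4)*(k^4 + 3*k^3 - 6*k^2 - 8*k) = (k - 4)*(k - 2)*(k^3 + 5*k^2 + 4*k) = (k - 4)*(k - 2)*(k + 4)*(k^2 + k) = (k - 4)*(k - 2)*(k + 1)*(k + 4)*(k)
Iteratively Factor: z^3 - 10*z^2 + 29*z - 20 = (z - 4)*(z^2 - 6*z + 5) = (z - 5)*(z - 4)*(z - 1)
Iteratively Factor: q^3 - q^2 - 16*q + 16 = (q - 4)*(q^2 + 3*q - 4) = (q - 4)*(q - 1)*(q + 4)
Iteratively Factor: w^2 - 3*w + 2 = (w - 2)*(w - 1)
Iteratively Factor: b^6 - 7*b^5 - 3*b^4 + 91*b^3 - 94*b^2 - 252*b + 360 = (b + 2)*(b^5 - 9*b^4 + 15*b^3 + 61*b^2 - 216*b + 180) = (b - 3)*(b + 2)*(b^4 - 6*b^3 - 3*b^2 + 52*b - 60) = (b - 3)*(b + 2)*(b + 3)*(b^3 - 9*b^2 + 24*b - 20) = (b - 3)*(b - 2)*(b + 2)*(b + 3)*(b^2 - 7*b + 10) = (b - 3)*(b - 2)^2*(b + 2)*(b + 3)*(b - 5)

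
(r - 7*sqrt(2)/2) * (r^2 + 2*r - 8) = r^3 - 7*sqrt(2)*r^2/2 + 2*r^2 - 7*sqrt(2)*r - 8*r + 28*sqrt(2)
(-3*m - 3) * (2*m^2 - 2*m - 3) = -6*m^3 + 15*m + 9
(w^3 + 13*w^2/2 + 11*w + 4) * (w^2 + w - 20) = w^5 + 15*w^4/2 - 5*w^3/2 - 115*w^2 - 216*w - 80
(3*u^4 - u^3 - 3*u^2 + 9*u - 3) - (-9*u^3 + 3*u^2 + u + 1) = 3*u^4 + 8*u^3 - 6*u^2 + 8*u - 4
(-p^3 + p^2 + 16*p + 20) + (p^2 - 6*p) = -p^3 + 2*p^2 + 10*p + 20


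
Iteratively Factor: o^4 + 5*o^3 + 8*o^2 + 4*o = (o + 2)*(o^3 + 3*o^2 + 2*o) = (o + 2)^2*(o^2 + o) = o*(o + 2)^2*(o + 1)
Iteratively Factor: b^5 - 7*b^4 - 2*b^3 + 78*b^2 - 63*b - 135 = (b + 1)*(b^4 - 8*b^3 + 6*b^2 + 72*b - 135) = (b - 3)*(b + 1)*(b^3 - 5*b^2 - 9*b + 45) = (b - 3)*(b + 1)*(b + 3)*(b^2 - 8*b + 15) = (b - 5)*(b - 3)*(b + 1)*(b + 3)*(b - 3)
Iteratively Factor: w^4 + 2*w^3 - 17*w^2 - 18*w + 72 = (w + 3)*(w^3 - w^2 - 14*w + 24) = (w - 2)*(w + 3)*(w^2 + w - 12) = (w - 2)*(w + 3)*(w + 4)*(w - 3)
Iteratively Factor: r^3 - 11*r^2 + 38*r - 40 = (r - 2)*(r^2 - 9*r + 20) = (r - 4)*(r - 2)*(r - 5)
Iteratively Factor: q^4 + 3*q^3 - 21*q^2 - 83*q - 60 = (q + 3)*(q^3 - 21*q - 20) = (q - 5)*(q + 3)*(q^2 + 5*q + 4) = (q - 5)*(q + 3)*(q + 4)*(q + 1)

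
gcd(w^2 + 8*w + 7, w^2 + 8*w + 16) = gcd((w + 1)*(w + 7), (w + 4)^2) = 1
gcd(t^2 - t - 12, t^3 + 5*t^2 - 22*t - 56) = t - 4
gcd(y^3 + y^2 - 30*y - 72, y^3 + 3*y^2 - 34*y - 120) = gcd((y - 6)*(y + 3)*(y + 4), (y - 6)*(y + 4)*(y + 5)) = y^2 - 2*y - 24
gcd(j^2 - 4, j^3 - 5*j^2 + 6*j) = j - 2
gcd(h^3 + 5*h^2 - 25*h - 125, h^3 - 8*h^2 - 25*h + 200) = h^2 - 25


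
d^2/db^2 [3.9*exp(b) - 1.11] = 3.9*exp(b)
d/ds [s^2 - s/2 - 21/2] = 2*s - 1/2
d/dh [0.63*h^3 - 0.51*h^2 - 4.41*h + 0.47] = 1.89*h^2 - 1.02*h - 4.41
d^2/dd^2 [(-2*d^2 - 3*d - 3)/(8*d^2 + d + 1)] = 44*(-8*d^3 - 24*d^2 + 1)/(512*d^6 + 192*d^5 + 216*d^4 + 49*d^3 + 27*d^2 + 3*d + 1)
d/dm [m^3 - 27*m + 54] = 3*m^2 - 27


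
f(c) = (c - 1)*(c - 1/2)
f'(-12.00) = -25.50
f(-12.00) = 162.50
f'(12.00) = 22.50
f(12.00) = 126.50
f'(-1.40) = -4.30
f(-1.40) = 4.56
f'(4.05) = 6.60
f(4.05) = 10.83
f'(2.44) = 3.38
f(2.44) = 2.79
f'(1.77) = 2.04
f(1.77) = 0.98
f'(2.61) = 3.72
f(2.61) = 3.40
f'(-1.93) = -5.36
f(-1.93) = 7.12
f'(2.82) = 4.14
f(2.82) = 4.22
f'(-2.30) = -6.10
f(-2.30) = 9.24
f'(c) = 2*c - 3/2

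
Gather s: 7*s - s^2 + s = -s^2 + 8*s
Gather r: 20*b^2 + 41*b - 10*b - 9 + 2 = 20*b^2 + 31*b - 7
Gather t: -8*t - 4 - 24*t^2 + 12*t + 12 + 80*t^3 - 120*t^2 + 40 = 80*t^3 - 144*t^2 + 4*t + 48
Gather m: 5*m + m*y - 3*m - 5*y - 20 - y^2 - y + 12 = m*(y + 2) - y^2 - 6*y - 8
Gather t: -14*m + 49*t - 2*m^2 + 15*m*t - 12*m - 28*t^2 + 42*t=-2*m^2 - 26*m - 28*t^2 + t*(15*m + 91)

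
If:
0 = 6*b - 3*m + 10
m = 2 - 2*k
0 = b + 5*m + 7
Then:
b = -71/33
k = 49/33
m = -32/33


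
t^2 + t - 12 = (t - 3)*(t + 4)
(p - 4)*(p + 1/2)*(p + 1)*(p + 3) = p^4 + p^3/2 - 13*p^2 - 37*p/2 - 6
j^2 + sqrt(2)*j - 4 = (j - sqrt(2))*(j + 2*sqrt(2))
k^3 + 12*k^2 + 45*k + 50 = (k + 2)*(k + 5)^2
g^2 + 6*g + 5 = (g + 1)*(g + 5)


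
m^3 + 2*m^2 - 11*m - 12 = (m - 3)*(m + 1)*(m + 4)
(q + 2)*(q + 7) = q^2 + 9*q + 14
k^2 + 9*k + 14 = (k + 2)*(k + 7)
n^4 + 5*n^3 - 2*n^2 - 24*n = n*(n - 2)*(n + 3)*(n + 4)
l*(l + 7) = l^2 + 7*l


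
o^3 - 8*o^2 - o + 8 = (o - 8)*(o - 1)*(o + 1)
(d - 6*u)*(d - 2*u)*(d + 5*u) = d^3 - 3*d^2*u - 28*d*u^2 + 60*u^3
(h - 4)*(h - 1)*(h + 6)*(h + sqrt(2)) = h^4 + h^3 + sqrt(2)*h^3 - 26*h^2 + sqrt(2)*h^2 - 26*sqrt(2)*h + 24*h + 24*sqrt(2)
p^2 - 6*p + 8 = (p - 4)*(p - 2)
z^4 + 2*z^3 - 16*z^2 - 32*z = z*(z - 4)*(z + 2)*(z + 4)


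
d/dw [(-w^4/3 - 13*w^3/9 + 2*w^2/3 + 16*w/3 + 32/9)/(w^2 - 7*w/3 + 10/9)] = 6*(-9*w^5 + 12*w^4 + 71*w^3 - 158*w^2 - 76*w + 192)/(81*w^4 - 378*w^3 + 621*w^2 - 420*w + 100)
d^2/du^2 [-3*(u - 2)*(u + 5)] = -6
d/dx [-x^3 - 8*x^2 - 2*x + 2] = -3*x^2 - 16*x - 2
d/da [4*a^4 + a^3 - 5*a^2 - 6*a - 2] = 16*a^3 + 3*a^2 - 10*a - 6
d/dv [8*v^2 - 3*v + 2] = 16*v - 3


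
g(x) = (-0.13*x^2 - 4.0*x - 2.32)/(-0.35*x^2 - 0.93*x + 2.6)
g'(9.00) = -0.12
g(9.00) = 1.43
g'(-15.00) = -0.07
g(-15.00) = -0.46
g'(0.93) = -7.70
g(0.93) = -4.30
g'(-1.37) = -1.14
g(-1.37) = 0.91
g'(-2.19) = -1.56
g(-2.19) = 1.97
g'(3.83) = -1.08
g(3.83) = 3.21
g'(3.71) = -1.20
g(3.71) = 3.34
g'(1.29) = -26.39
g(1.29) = -9.41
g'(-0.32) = -1.46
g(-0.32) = -0.37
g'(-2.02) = -1.41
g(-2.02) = 1.71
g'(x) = (-0.26*x - 4.0)/(-0.35*x^2 - 0.93*x + 2.6) + (0.7*x + 0.93)*(-0.13*x^2 - 4.0*x - 2.32)/(-0.35*x^2 - 0.93*x + 2.6)^2 = (-1.2791*x^2 - 2.3*x - 12.5576)/(0.1225*x^4 + 0.651*x^3 - 0.9551*x^2 - 4.836*x + 6.76)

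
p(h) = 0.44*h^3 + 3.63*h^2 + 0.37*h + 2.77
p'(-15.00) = 188.47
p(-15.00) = -671.03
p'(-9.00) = 41.95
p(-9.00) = -27.29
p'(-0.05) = 0.01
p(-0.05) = 2.76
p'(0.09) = 1.03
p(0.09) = 2.83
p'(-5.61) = 1.18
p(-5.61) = 37.25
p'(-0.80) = -4.59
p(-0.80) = 4.57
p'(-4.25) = -6.64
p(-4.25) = 32.99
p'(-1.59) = -7.84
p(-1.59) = 9.59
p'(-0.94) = -5.29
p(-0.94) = 5.26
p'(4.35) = 56.93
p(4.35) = 109.29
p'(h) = 1.32*h^2 + 7.26*h + 0.37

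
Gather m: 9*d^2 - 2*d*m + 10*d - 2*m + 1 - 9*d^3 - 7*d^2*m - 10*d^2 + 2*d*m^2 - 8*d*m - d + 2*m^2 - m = -9*d^3 - d^2 + 9*d + m^2*(2*d + 2) + m*(-7*d^2 - 10*d - 3) + 1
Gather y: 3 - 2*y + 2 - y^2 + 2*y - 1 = 4 - y^2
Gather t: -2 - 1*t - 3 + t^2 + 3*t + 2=t^2 + 2*t - 3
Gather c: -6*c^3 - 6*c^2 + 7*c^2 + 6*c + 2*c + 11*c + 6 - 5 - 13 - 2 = -6*c^3 + c^2 + 19*c - 14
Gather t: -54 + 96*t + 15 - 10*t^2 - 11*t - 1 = -10*t^2 + 85*t - 40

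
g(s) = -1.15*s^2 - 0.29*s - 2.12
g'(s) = -2.3*s - 0.29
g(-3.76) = -17.29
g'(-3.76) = 8.36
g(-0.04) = -2.11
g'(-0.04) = -0.20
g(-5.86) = -39.91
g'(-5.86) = 13.19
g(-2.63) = -9.31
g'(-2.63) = 5.76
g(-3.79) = -17.54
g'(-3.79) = 8.43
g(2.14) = -8.01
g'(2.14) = -5.21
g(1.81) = -6.41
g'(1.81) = -4.45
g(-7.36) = -62.28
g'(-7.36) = 16.64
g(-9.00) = -92.66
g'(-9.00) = 20.41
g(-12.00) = -164.24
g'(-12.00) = 27.31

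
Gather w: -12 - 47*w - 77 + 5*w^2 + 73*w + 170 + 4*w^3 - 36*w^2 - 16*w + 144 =4*w^3 - 31*w^2 + 10*w + 225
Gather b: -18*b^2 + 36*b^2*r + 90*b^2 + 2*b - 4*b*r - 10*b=b^2*(36*r + 72) + b*(-4*r - 8)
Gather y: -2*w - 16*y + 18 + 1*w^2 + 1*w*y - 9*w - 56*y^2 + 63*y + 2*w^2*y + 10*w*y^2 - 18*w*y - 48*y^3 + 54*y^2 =w^2 - 11*w - 48*y^3 + y^2*(10*w - 2) + y*(2*w^2 - 17*w + 47) + 18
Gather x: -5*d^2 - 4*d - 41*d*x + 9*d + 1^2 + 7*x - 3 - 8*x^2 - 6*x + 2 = -5*d^2 + 5*d - 8*x^2 + x*(1 - 41*d)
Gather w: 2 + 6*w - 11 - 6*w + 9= 0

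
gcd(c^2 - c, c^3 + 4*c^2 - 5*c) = c^2 - c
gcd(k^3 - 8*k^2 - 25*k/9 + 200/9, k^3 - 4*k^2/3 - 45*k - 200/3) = k^2 - 19*k/3 - 40/3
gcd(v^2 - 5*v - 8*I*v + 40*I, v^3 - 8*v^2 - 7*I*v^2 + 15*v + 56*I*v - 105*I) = v - 5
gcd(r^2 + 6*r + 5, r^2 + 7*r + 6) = r + 1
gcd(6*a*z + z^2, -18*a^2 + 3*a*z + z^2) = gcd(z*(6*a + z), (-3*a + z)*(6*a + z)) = 6*a + z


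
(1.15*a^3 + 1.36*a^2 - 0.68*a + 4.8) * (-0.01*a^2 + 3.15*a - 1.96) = -0.0115*a^5 + 3.6089*a^4 + 2.0368*a^3 - 4.8556*a^2 + 16.4528*a - 9.408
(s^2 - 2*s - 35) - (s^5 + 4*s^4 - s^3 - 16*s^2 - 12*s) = -s^5 - 4*s^4 + s^3 + 17*s^2 + 10*s - 35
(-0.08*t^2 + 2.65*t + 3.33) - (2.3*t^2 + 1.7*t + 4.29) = -2.38*t^2 + 0.95*t - 0.96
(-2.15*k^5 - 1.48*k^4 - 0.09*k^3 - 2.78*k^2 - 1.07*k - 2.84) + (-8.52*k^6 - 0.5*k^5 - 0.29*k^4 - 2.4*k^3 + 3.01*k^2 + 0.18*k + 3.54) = -8.52*k^6 - 2.65*k^5 - 1.77*k^4 - 2.49*k^3 + 0.23*k^2 - 0.89*k + 0.7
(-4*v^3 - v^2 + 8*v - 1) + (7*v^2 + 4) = -4*v^3 + 6*v^2 + 8*v + 3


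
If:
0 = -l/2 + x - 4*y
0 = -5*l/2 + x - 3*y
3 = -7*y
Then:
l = -3/14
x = -51/28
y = -3/7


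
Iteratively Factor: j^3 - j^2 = (j)*(j^2 - j) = j*(j - 1)*(j)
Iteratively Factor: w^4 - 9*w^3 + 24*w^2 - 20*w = (w - 2)*(w^3 - 7*w^2 + 10*w) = (w - 5)*(w - 2)*(w^2 - 2*w) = w*(w - 5)*(w - 2)*(w - 2)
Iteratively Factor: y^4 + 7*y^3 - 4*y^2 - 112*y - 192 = (y + 3)*(y^3 + 4*y^2 - 16*y - 64) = (y - 4)*(y + 3)*(y^2 + 8*y + 16) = (y - 4)*(y + 3)*(y + 4)*(y + 4)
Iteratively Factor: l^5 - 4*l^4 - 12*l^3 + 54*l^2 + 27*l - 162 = (l + 3)*(l^4 - 7*l^3 + 9*l^2 + 27*l - 54) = (l - 3)*(l + 3)*(l^3 - 4*l^2 - 3*l + 18) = (l - 3)^2*(l + 3)*(l^2 - l - 6) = (l - 3)^2*(l + 2)*(l + 3)*(l - 3)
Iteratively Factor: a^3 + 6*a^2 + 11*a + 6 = (a + 3)*(a^2 + 3*a + 2) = (a + 1)*(a + 3)*(a + 2)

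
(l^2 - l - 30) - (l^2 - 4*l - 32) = 3*l + 2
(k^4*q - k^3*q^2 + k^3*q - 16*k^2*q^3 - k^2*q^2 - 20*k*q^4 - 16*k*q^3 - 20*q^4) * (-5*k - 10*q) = -5*k^5*q - 5*k^4*q^2 - 5*k^4*q + 90*k^3*q^3 - 5*k^3*q^2 + 260*k^2*q^4 + 90*k^2*q^3 + 200*k*q^5 + 260*k*q^4 + 200*q^5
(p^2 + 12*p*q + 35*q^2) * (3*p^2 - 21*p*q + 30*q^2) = 3*p^4 + 15*p^3*q - 117*p^2*q^2 - 375*p*q^3 + 1050*q^4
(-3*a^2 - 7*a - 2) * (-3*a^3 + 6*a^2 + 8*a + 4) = 9*a^5 + 3*a^4 - 60*a^3 - 80*a^2 - 44*a - 8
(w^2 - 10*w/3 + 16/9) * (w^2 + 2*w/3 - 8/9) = w^4 - 8*w^3/3 - 4*w^2/3 + 112*w/27 - 128/81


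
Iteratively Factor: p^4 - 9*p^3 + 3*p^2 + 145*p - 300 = (p - 5)*(p^3 - 4*p^2 - 17*p + 60) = (p - 5)*(p + 4)*(p^2 - 8*p + 15) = (p - 5)*(p - 3)*(p + 4)*(p - 5)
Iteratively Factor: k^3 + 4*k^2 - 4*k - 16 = (k + 2)*(k^2 + 2*k - 8) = (k + 2)*(k + 4)*(k - 2)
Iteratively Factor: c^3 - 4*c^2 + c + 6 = (c - 2)*(c^2 - 2*c - 3) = (c - 3)*(c - 2)*(c + 1)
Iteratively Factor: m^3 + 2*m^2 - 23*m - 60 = (m + 3)*(m^2 - m - 20) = (m + 3)*(m + 4)*(m - 5)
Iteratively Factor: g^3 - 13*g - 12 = (g + 3)*(g^2 - 3*g - 4) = (g - 4)*(g + 3)*(g + 1)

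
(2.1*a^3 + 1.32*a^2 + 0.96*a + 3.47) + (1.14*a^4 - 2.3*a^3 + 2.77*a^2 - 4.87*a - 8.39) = 1.14*a^4 - 0.2*a^3 + 4.09*a^2 - 3.91*a - 4.92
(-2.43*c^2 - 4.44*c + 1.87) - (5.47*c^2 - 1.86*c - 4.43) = -7.9*c^2 - 2.58*c + 6.3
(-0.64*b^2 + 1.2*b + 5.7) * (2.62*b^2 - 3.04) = -1.6768*b^4 + 3.144*b^3 + 16.8796*b^2 - 3.648*b - 17.328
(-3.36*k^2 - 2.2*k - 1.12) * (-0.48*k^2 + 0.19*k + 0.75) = 1.6128*k^4 + 0.4176*k^3 - 2.4004*k^2 - 1.8628*k - 0.84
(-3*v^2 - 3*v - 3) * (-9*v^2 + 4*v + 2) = 27*v^4 + 15*v^3 + 9*v^2 - 18*v - 6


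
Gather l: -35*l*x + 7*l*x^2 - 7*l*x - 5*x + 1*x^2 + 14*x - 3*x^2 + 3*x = l*(7*x^2 - 42*x) - 2*x^2 + 12*x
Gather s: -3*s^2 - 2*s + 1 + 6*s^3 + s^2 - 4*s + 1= 6*s^3 - 2*s^2 - 6*s + 2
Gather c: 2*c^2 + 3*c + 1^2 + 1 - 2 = 2*c^2 + 3*c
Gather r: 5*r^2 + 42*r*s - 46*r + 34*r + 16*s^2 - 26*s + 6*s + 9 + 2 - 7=5*r^2 + r*(42*s - 12) + 16*s^2 - 20*s + 4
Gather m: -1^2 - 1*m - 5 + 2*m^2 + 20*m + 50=2*m^2 + 19*m + 44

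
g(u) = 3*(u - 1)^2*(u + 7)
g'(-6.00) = 105.00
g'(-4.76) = 22.12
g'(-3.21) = -42.56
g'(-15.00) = 1536.00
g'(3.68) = 193.28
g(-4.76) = 222.95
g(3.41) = 181.39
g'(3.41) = 167.95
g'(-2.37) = -59.55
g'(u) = 3*(u - 1)^2 + 3*(u + 7)*(2*u - 2) = 3*(u - 1)*(3*u + 13)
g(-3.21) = 201.52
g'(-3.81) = -22.66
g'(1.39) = 20.09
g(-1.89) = 128.04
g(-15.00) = -6144.00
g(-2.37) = 157.75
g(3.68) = 230.12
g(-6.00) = 147.00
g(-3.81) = 221.41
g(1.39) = 3.83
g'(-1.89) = -63.55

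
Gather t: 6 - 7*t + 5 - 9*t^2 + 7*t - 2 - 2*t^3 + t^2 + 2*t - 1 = -2*t^3 - 8*t^2 + 2*t + 8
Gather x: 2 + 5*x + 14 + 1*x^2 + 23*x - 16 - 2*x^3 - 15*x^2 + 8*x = -2*x^3 - 14*x^2 + 36*x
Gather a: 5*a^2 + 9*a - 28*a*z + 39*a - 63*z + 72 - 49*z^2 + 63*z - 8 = 5*a^2 + a*(48 - 28*z) - 49*z^2 + 64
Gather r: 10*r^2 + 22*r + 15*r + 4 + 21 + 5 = 10*r^2 + 37*r + 30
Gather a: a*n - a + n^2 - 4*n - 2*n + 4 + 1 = a*(n - 1) + n^2 - 6*n + 5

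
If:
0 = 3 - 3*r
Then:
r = 1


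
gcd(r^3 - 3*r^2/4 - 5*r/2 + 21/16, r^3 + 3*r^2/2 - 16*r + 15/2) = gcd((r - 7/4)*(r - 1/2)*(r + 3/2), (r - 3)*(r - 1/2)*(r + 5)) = r - 1/2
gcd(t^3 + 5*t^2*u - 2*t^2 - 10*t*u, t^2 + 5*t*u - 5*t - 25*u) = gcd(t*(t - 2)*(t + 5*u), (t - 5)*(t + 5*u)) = t + 5*u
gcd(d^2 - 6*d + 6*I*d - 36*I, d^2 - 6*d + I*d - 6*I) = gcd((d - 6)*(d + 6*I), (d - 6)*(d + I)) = d - 6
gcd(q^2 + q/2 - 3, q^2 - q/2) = 1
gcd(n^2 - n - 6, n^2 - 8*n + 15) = n - 3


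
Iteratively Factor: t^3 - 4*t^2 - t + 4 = (t - 4)*(t^2 - 1) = (t - 4)*(t - 1)*(t + 1)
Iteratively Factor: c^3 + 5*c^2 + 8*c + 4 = (c + 2)*(c^2 + 3*c + 2) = (c + 1)*(c + 2)*(c + 2)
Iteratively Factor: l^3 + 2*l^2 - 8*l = (l + 4)*(l^2 - 2*l) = (l - 2)*(l + 4)*(l)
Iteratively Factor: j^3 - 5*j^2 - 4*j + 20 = (j - 5)*(j^2 - 4) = (j - 5)*(j + 2)*(j - 2)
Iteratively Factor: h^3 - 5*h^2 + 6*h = (h - 3)*(h^2 - 2*h) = h*(h - 3)*(h - 2)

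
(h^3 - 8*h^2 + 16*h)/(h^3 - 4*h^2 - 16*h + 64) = h/(h + 4)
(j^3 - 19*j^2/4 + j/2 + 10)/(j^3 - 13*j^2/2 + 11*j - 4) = (4*j + 5)/(2*(2*j - 1))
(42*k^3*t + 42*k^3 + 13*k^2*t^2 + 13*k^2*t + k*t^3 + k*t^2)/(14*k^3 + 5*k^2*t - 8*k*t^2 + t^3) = k*(42*k^2*t + 42*k^2 + 13*k*t^2 + 13*k*t + t^3 + t^2)/(14*k^3 + 5*k^2*t - 8*k*t^2 + t^3)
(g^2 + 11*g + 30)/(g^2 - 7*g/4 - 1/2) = 4*(g^2 + 11*g + 30)/(4*g^2 - 7*g - 2)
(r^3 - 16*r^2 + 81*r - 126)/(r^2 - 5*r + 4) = (r^3 - 16*r^2 + 81*r - 126)/(r^2 - 5*r + 4)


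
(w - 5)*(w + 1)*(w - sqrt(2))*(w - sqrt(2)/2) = w^4 - 4*w^3 - 3*sqrt(2)*w^3/2 - 4*w^2 + 6*sqrt(2)*w^2 - 4*w + 15*sqrt(2)*w/2 - 5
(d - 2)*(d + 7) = d^2 + 5*d - 14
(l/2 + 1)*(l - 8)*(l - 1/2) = l^3/2 - 13*l^2/4 - 13*l/2 + 4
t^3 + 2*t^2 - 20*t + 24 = (t - 2)^2*(t + 6)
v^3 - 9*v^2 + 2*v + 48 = (v - 8)*(v - 3)*(v + 2)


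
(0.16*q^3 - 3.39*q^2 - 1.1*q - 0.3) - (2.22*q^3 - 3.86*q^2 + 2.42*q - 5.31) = -2.06*q^3 + 0.47*q^2 - 3.52*q + 5.01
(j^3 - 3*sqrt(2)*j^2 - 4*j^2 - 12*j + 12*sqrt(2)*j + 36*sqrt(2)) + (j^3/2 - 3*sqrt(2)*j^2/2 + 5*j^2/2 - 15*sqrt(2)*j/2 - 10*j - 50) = 3*j^3/2 - 9*sqrt(2)*j^2/2 - 3*j^2/2 - 22*j + 9*sqrt(2)*j/2 - 50 + 36*sqrt(2)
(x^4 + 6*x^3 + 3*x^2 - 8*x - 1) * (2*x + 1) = 2*x^5 + 13*x^4 + 12*x^3 - 13*x^2 - 10*x - 1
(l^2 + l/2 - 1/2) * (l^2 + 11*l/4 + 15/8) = l^4 + 13*l^3/4 + 11*l^2/4 - 7*l/16 - 15/16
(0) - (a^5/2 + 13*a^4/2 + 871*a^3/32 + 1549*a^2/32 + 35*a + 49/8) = -a^5/2 - 13*a^4/2 - 871*a^3/32 - 1549*a^2/32 - 35*a - 49/8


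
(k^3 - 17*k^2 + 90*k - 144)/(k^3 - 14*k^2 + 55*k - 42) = (k^2 - 11*k + 24)/(k^2 - 8*k + 7)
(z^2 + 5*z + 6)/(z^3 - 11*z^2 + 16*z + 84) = (z + 3)/(z^2 - 13*z + 42)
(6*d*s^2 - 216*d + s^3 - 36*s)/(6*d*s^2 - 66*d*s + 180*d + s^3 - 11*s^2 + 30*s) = (s + 6)/(s - 5)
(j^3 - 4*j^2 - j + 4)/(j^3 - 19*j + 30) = (j^3 - 4*j^2 - j + 4)/(j^3 - 19*j + 30)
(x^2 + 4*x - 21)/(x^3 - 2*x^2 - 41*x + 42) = (x^2 + 4*x - 21)/(x^3 - 2*x^2 - 41*x + 42)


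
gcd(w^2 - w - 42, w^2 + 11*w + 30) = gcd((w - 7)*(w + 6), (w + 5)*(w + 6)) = w + 6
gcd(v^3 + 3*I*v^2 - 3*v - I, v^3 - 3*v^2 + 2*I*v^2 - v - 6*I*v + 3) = v^2 + 2*I*v - 1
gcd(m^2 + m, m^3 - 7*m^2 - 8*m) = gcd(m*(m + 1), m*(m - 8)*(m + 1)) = m^2 + m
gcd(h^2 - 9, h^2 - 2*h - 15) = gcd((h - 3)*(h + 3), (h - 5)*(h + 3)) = h + 3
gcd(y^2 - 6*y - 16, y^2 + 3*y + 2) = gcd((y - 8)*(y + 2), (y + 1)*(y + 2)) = y + 2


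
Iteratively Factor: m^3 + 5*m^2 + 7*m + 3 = (m + 1)*(m^2 + 4*m + 3) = (m + 1)*(m + 3)*(m + 1)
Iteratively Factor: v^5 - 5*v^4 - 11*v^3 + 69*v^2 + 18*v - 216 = (v - 3)*(v^4 - 2*v^3 - 17*v^2 + 18*v + 72) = (v - 3)*(v + 2)*(v^3 - 4*v^2 - 9*v + 36) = (v - 3)^2*(v + 2)*(v^2 - v - 12) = (v - 3)^2*(v + 2)*(v + 3)*(v - 4)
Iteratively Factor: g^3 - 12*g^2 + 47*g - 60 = (g - 3)*(g^2 - 9*g + 20) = (g - 4)*(g - 3)*(g - 5)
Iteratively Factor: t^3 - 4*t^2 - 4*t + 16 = (t - 4)*(t^2 - 4) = (t - 4)*(t - 2)*(t + 2)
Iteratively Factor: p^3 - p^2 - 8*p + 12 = (p - 2)*(p^2 + p - 6) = (p - 2)^2*(p + 3)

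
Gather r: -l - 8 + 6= -l - 2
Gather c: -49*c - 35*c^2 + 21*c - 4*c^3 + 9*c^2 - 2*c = -4*c^3 - 26*c^2 - 30*c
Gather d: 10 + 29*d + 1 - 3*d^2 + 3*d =-3*d^2 + 32*d + 11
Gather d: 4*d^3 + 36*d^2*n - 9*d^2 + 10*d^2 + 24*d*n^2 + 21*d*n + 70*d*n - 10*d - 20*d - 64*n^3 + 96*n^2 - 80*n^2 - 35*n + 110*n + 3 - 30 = 4*d^3 + d^2*(36*n + 1) + d*(24*n^2 + 91*n - 30) - 64*n^3 + 16*n^2 + 75*n - 27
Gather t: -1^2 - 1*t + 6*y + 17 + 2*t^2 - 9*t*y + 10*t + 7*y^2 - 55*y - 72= 2*t^2 + t*(9 - 9*y) + 7*y^2 - 49*y - 56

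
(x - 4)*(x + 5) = x^2 + x - 20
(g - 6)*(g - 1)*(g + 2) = g^3 - 5*g^2 - 8*g + 12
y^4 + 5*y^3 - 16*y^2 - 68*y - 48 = (y - 4)*(y + 1)*(y + 2)*(y + 6)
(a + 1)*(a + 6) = a^2 + 7*a + 6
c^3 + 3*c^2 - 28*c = c*(c - 4)*(c + 7)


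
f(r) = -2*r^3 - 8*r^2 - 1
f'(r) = -6*r^2 - 16*r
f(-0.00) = -1.00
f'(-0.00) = 0.00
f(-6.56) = 219.33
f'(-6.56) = -153.24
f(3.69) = -210.42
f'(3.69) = -140.74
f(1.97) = -47.34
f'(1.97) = -54.81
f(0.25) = -1.53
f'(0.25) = -4.38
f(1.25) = -17.41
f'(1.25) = -29.38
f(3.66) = -206.22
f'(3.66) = -138.93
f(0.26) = -1.58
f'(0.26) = -4.57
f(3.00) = -127.00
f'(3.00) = -102.00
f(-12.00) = 2303.00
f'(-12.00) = -672.00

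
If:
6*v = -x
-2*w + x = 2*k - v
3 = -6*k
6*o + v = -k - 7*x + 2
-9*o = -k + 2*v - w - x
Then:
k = -1/2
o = 35/576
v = -5/96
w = 121/192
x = 5/16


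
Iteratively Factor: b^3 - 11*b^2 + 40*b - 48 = (b - 4)*(b^2 - 7*b + 12) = (b - 4)^2*(b - 3)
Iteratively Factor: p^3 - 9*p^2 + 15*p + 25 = (p - 5)*(p^2 - 4*p - 5) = (p - 5)*(p + 1)*(p - 5)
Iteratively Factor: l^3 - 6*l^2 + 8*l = (l)*(l^2 - 6*l + 8) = l*(l - 4)*(l - 2)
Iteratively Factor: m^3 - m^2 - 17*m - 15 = (m + 3)*(m^2 - 4*m - 5) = (m - 5)*(m + 3)*(m + 1)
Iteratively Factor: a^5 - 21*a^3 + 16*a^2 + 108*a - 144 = (a - 2)*(a^4 + 2*a^3 - 17*a^2 - 18*a + 72) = (a - 2)*(a + 4)*(a^3 - 2*a^2 - 9*a + 18) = (a - 2)*(a + 3)*(a + 4)*(a^2 - 5*a + 6) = (a - 3)*(a - 2)*(a + 3)*(a + 4)*(a - 2)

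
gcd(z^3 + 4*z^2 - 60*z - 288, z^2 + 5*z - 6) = z + 6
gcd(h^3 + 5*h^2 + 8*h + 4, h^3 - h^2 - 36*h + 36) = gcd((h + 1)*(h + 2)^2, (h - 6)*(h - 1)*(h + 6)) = 1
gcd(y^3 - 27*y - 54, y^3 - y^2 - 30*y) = y - 6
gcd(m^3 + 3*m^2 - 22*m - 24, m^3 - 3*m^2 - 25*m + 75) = 1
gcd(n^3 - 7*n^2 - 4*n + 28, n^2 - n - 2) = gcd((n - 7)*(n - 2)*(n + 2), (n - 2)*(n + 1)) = n - 2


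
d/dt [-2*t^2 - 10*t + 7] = -4*t - 10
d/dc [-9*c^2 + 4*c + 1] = 4 - 18*c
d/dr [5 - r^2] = -2*r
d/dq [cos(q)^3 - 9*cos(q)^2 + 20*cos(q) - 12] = (-3*cos(q)^2 + 18*cos(q) - 20)*sin(q)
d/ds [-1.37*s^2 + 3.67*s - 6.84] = 3.67 - 2.74*s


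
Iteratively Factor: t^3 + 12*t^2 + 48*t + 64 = (t + 4)*(t^2 + 8*t + 16) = (t + 4)^2*(t + 4)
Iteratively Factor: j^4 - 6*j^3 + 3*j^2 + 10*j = (j)*(j^3 - 6*j^2 + 3*j + 10) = j*(j - 2)*(j^2 - 4*j - 5) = j*(j - 5)*(j - 2)*(j + 1)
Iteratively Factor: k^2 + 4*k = (k + 4)*(k)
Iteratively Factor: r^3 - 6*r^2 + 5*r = (r - 1)*(r^2 - 5*r) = r*(r - 1)*(r - 5)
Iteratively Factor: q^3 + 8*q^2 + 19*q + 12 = (q + 4)*(q^2 + 4*q + 3) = (q + 3)*(q + 4)*(q + 1)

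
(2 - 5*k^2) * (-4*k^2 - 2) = 20*k^4 + 2*k^2 - 4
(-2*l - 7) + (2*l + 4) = -3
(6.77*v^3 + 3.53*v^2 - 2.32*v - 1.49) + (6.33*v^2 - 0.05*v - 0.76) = 6.77*v^3 + 9.86*v^2 - 2.37*v - 2.25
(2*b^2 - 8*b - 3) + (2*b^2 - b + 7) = 4*b^2 - 9*b + 4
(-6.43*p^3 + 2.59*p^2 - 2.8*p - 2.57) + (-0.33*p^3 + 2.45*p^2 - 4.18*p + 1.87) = -6.76*p^3 + 5.04*p^2 - 6.98*p - 0.7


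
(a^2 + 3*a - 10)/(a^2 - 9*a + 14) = (a + 5)/(a - 7)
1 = 1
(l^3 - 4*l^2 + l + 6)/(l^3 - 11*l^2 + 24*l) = (l^2 - l - 2)/(l*(l - 8))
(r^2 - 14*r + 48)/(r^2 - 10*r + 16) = (r - 6)/(r - 2)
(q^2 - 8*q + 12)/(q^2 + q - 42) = (q - 2)/(q + 7)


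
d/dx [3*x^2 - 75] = 6*x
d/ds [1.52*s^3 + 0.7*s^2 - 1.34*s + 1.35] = 4.56*s^2 + 1.4*s - 1.34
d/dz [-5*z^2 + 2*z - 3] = 2 - 10*z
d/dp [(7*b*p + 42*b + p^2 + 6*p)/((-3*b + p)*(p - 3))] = (-(3*b - p)*(p - 3)*(7*b + 2*p + 6) + (3*b - p)*(7*b*p + 42*b + p^2 + 6*p) - (p - 3)*(7*b*p + 42*b + p^2 + 6*p))/((3*b - p)^2*(p - 3)^2)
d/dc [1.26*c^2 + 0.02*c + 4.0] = 2.52*c + 0.02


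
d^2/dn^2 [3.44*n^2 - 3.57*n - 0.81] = 6.88000000000000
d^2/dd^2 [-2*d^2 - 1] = -4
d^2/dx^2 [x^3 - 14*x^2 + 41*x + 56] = 6*x - 28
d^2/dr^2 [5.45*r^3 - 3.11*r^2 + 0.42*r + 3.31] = 32.7*r - 6.22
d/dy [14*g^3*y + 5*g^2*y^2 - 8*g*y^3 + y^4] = 14*g^3 + 10*g^2*y - 24*g*y^2 + 4*y^3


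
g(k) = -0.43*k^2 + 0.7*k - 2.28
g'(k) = 0.7 - 0.86*k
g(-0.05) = -2.32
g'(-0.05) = 0.74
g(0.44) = -2.06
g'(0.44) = 0.32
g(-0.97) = -3.36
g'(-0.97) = 1.53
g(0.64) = -2.01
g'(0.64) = 0.15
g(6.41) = -15.46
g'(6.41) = -4.81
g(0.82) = -2.00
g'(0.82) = -0.01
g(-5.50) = -19.14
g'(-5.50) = 5.43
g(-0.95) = -3.33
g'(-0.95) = 1.52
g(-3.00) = -8.25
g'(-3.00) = 3.28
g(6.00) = -13.56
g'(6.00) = -4.46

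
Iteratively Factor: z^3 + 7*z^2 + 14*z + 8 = (z + 2)*(z^2 + 5*z + 4) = (z + 1)*(z + 2)*(z + 4)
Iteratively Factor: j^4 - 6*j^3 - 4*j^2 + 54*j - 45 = (j - 3)*(j^3 - 3*j^2 - 13*j + 15) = (j - 3)*(j + 3)*(j^2 - 6*j + 5) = (j - 5)*(j - 3)*(j + 3)*(j - 1)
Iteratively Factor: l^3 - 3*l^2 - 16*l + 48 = (l - 4)*(l^2 + l - 12) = (l - 4)*(l + 4)*(l - 3)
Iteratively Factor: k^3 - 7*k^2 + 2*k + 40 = (k - 4)*(k^2 - 3*k - 10) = (k - 5)*(k - 4)*(k + 2)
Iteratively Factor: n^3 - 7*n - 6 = (n + 2)*(n^2 - 2*n - 3) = (n - 3)*(n + 2)*(n + 1)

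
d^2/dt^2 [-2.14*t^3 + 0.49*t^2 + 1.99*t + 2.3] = 0.98 - 12.84*t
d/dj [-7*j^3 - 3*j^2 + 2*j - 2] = -21*j^2 - 6*j + 2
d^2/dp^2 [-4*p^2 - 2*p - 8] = -8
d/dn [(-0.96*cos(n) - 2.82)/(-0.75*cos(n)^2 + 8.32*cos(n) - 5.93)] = (0.72*cos(n)^2 + 4.23*cos(n) - 29.1552)*sin(n)/(0.5625*cos(n)^4 - 12.48*cos(n)^3 + 78.1174*cos(n)^2 - 98.6752*cos(n) + 35.1649)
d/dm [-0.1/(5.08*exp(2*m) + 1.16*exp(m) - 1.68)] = (1.016*exp(m) + 0.116)*exp(m)/(5.08*exp(2*m) + 1.16*exp(m) - 1.68)^2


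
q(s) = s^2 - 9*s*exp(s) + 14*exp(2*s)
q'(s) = -9*s*exp(s) + 2*s + 28*exp(2*s) - 9*exp(s)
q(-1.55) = 5.99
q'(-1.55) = -0.79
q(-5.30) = 28.33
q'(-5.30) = -10.41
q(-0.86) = 6.52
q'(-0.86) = 2.76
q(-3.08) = 10.79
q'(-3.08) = -5.24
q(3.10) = 6288.77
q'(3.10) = 12984.07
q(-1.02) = 6.17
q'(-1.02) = 1.67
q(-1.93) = 6.54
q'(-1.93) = -2.06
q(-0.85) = 6.55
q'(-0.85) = 2.84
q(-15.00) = 225.00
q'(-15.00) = -30.00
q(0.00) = 14.00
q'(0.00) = 19.00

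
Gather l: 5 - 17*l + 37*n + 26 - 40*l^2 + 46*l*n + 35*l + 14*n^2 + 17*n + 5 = -40*l^2 + l*(46*n + 18) + 14*n^2 + 54*n + 36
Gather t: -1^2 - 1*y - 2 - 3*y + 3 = -4*y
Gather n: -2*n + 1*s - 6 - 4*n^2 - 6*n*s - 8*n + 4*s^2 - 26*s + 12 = -4*n^2 + n*(-6*s - 10) + 4*s^2 - 25*s + 6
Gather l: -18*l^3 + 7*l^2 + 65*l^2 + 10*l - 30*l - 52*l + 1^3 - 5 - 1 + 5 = -18*l^3 + 72*l^2 - 72*l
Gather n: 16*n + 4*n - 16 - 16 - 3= 20*n - 35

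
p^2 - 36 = (p - 6)*(p + 6)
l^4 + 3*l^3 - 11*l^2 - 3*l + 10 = (l - 2)*(l - 1)*(l + 1)*(l + 5)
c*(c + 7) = c^2 + 7*c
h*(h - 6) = h^2 - 6*h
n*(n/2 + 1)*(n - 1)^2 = n^4/2 - 3*n^2/2 + n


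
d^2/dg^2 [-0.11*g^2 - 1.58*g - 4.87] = -0.220000000000000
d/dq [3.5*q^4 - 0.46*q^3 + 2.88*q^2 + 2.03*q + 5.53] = 14.0*q^3 - 1.38*q^2 + 5.76*q + 2.03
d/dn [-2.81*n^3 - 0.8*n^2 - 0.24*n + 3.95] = -8.43*n^2 - 1.6*n - 0.24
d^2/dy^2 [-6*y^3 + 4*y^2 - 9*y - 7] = 8 - 36*y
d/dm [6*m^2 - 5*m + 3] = 12*m - 5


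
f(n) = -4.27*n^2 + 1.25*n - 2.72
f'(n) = 1.25 - 8.54*n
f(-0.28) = -3.40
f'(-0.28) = 3.64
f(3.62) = -54.15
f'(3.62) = -29.66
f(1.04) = -6.04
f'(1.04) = -7.63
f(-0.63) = -5.20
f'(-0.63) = 6.63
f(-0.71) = -5.76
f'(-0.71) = 7.31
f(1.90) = -15.76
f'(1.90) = -14.98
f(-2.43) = -30.97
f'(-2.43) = 22.00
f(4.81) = -95.50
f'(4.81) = -39.83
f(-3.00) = -44.90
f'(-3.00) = 26.87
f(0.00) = -2.72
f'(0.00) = 1.25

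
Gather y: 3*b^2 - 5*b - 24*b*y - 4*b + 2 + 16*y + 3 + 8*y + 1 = 3*b^2 - 9*b + y*(24 - 24*b) + 6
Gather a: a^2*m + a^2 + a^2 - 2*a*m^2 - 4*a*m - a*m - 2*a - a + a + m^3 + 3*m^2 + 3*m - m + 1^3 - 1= a^2*(m + 2) + a*(-2*m^2 - 5*m - 2) + m^3 + 3*m^2 + 2*m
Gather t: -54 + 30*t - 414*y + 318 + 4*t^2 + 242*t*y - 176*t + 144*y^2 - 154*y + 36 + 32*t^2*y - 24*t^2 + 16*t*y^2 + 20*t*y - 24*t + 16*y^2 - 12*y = t^2*(32*y - 20) + t*(16*y^2 + 262*y - 170) + 160*y^2 - 580*y + 300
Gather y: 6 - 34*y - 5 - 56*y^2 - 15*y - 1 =-56*y^2 - 49*y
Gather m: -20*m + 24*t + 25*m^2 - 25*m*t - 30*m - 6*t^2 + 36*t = 25*m^2 + m*(-25*t - 50) - 6*t^2 + 60*t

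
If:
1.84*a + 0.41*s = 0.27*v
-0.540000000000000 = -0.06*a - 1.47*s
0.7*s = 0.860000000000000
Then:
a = -21.10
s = 1.23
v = -141.93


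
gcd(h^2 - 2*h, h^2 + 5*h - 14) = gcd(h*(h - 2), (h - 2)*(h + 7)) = h - 2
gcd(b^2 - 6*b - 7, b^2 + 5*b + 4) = b + 1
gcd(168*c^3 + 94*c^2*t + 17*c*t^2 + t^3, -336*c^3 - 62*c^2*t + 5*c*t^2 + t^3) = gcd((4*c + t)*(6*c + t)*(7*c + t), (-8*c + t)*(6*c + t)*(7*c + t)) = 42*c^2 + 13*c*t + t^2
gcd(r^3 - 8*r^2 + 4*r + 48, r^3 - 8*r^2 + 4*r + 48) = r^3 - 8*r^2 + 4*r + 48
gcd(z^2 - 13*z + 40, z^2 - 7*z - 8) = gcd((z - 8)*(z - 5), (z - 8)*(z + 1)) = z - 8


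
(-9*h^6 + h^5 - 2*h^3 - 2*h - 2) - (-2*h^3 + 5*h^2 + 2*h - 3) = -9*h^6 + h^5 - 5*h^2 - 4*h + 1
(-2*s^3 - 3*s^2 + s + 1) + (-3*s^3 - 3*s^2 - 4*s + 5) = -5*s^3 - 6*s^2 - 3*s + 6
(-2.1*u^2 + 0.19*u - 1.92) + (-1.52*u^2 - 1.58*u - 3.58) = -3.62*u^2 - 1.39*u - 5.5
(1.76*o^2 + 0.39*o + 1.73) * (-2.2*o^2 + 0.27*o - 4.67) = -3.872*o^4 - 0.3828*o^3 - 11.9199*o^2 - 1.3542*o - 8.0791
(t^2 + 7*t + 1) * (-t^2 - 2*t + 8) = -t^4 - 9*t^3 - 7*t^2 + 54*t + 8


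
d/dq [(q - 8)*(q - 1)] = 2*q - 9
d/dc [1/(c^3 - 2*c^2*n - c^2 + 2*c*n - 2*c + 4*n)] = (-3*c^2 + 4*c*n + 2*c - 2*n + 2)/(c^3 - 2*c^2*n - c^2 + 2*c*n - 2*c + 4*n)^2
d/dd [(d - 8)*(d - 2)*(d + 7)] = 3*d^2 - 6*d - 54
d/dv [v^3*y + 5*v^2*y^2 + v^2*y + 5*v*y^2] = y*(3*v^2 + 10*v*y + 2*v + 5*y)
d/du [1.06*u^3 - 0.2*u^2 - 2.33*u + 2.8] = 3.18*u^2 - 0.4*u - 2.33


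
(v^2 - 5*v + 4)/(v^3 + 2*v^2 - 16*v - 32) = (v - 1)/(v^2 + 6*v + 8)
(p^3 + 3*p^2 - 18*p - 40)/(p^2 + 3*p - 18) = (p^3 + 3*p^2 - 18*p - 40)/(p^2 + 3*p - 18)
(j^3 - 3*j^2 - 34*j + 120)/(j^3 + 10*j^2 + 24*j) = (j^2 - 9*j + 20)/(j*(j + 4))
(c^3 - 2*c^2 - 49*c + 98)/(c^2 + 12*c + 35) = (c^2 - 9*c + 14)/(c + 5)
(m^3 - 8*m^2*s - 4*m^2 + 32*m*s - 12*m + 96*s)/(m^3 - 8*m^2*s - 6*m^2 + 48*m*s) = (m + 2)/m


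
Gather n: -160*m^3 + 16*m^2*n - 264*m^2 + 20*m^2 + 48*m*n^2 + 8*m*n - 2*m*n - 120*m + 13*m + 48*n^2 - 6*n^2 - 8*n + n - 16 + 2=-160*m^3 - 244*m^2 - 107*m + n^2*(48*m + 42) + n*(16*m^2 + 6*m - 7) - 14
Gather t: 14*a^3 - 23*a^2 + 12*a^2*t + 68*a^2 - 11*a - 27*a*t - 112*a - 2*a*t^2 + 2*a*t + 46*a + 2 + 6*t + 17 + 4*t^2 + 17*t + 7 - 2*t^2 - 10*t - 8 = 14*a^3 + 45*a^2 - 77*a + t^2*(2 - 2*a) + t*(12*a^2 - 25*a + 13) + 18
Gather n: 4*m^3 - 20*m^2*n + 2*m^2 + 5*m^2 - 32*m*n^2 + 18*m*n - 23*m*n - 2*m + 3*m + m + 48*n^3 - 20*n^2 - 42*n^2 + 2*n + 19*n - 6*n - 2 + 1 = 4*m^3 + 7*m^2 + 2*m + 48*n^3 + n^2*(-32*m - 62) + n*(-20*m^2 - 5*m + 15) - 1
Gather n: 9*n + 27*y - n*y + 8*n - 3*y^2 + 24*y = n*(17 - y) - 3*y^2 + 51*y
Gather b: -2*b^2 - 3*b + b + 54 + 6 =-2*b^2 - 2*b + 60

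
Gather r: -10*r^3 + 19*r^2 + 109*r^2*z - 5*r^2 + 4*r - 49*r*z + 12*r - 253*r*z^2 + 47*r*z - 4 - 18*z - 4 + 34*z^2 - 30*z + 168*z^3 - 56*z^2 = -10*r^3 + r^2*(109*z + 14) + r*(-253*z^2 - 2*z + 16) + 168*z^3 - 22*z^2 - 48*z - 8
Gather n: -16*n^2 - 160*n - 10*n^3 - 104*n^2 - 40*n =-10*n^3 - 120*n^2 - 200*n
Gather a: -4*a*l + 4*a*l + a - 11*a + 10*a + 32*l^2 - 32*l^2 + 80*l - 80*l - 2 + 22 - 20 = 0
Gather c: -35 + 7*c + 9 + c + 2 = 8*c - 24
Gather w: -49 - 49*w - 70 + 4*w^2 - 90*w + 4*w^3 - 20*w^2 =4*w^3 - 16*w^2 - 139*w - 119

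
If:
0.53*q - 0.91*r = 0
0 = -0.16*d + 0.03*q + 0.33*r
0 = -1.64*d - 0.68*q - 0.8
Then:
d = -0.38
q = -0.27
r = -0.16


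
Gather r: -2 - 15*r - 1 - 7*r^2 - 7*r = -7*r^2 - 22*r - 3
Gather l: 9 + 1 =10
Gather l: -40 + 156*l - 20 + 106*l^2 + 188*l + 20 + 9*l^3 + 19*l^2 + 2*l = 9*l^3 + 125*l^2 + 346*l - 40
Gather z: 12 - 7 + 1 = 6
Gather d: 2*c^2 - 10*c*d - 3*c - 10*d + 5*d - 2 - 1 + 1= 2*c^2 - 3*c + d*(-10*c - 5) - 2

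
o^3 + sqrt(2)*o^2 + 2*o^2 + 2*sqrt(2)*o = o*(o + 2)*(o + sqrt(2))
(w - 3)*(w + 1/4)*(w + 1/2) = w^3 - 9*w^2/4 - 17*w/8 - 3/8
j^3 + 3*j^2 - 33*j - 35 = (j - 5)*(j + 1)*(j + 7)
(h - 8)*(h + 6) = h^2 - 2*h - 48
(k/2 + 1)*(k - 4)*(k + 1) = k^3/2 - k^2/2 - 5*k - 4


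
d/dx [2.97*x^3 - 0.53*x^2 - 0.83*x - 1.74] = 8.91*x^2 - 1.06*x - 0.83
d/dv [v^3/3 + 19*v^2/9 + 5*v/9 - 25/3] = v^2 + 38*v/9 + 5/9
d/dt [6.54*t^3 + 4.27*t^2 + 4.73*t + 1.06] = 19.62*t^2 + 8.54*t + 4.73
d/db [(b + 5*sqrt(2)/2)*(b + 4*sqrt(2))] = 2*b + 13*sqrt(2)/2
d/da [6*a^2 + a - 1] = 12*a + 1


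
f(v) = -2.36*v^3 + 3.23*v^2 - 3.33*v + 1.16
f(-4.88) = 368.60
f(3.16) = -51.58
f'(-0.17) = -4.63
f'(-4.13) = -150.77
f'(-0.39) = -6.93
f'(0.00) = -3.33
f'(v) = -7.08*v^2 + 6.46*v - 3.33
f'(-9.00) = -634.95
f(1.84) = -8.73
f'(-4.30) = -162.02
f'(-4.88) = -203.46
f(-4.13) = 236.26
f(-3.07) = 110.11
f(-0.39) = 3.09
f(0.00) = 1.16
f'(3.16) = -53.61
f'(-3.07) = -89.89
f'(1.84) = -15.41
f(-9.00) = 2013.20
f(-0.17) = 1.83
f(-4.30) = 262.84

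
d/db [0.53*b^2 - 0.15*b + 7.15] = 1.06*b - 0.15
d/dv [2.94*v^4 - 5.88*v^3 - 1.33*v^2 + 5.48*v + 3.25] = 11.76*v^3 - 17.64*v^2 - 2.66*v + 5.48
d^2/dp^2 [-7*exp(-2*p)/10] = -14*exp(-2*p)/5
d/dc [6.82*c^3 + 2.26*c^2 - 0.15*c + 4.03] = 20.46*c^2 + 4.52*c - 0.15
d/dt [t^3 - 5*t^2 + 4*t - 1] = 3*t^2 - 10*t + 4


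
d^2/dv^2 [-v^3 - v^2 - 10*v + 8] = -6*v - 2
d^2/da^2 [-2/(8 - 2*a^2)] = 2*(3*a^2 + 4)/(a^2 - 4)^3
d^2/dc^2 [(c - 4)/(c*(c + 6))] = 2*(c^3 - 12*c^2 - 72*c - 144)/(c^3*(c^3 + 18*c^2 + 108*c + 216))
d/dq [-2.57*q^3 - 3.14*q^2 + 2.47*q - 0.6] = -7.71*q^2 - 6.28*q + 2.47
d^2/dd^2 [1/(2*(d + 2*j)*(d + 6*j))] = ((d + 2*j)^2 + (d + 2*j)*(d + 6*j) + (d + 6*j)^2)/((d + 2*j)^3*(d + 6*j)^3)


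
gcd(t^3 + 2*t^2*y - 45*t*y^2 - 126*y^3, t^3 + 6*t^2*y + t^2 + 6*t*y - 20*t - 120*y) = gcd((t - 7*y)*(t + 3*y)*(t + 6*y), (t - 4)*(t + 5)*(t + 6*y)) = t + 6*y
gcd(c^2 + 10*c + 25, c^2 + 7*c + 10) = c + 5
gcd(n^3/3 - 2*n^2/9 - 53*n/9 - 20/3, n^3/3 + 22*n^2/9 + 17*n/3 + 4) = n^2 + 13*n/3 + 4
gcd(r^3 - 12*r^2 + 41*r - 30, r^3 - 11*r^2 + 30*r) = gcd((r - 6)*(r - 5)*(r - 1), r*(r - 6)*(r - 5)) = r^2 - 11*r + 30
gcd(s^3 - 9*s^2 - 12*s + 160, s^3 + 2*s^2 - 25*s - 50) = s - 5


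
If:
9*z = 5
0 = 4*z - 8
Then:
No Solution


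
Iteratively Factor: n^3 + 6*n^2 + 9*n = (n)*(n^2 + 6*n + 9) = n*(n + 3)*(n + 3)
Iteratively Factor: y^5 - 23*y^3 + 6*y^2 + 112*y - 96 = (y + 4)*(y^4 - 4*y^3 - 7*y^2 + 34*y - 24) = (y + 3)*(y + 4)*(y^3 - 7*y^2 + 14*y - 8) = (y - 4)*(y + 3)*(y + 4)*(y^2 - 3*y + 2) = (y - 4)*(y - 1)*(y + 3)*(y + 4)*(y - 2)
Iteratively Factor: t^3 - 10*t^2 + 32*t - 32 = (t - 4)*(t^2 - 6*t + 8) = (t - 4)*(t - 2)*(t - 4)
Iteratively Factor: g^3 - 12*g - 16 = (g + 2)*(g^2 - 2*g - 8) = (g - 4)*(g + 2)*(g + 2)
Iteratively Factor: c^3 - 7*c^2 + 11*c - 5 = (c - 5)*(c^2 - 2*c + 1) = (c - 5)*(c - 1)*(c - 1)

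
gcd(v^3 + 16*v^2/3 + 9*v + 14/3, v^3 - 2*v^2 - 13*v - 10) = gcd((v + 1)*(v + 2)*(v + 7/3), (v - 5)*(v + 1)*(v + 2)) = v^2 + 3*v + 2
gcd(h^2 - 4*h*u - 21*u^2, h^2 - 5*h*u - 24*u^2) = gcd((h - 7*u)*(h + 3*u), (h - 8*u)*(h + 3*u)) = h + 3*u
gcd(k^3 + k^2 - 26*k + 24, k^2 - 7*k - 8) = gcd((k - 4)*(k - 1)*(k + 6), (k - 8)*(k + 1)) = 1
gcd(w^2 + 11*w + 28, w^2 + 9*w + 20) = w + 4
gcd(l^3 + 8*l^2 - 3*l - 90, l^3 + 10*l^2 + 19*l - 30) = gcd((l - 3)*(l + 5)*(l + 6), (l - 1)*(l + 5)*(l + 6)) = l^2 + 11*l + 30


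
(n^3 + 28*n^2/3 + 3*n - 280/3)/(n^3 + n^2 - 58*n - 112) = (3*n^2 + 7*n - 40)/(3*(n^2 - 6*n - 16))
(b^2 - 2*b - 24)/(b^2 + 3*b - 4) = (b - 6)/(b - 1)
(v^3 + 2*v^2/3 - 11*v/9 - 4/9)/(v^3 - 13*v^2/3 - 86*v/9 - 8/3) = (v - 1)/(v - 6)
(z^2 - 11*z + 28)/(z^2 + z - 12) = (z^2 - 11*z + 28)/(z^2 + z - 12)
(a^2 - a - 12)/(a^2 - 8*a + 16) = (a + 3)/(a - 4)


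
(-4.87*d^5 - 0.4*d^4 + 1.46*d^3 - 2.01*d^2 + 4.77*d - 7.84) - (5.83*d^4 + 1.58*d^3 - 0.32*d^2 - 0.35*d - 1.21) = -4.87*d^5 - 6.23*d^4 - 0.12*d^3 - 1.69*d^2 + 5.12*d - 6.63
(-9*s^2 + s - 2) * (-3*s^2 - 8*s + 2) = 27*s^4 + 69*s^3 - 20*s^2 + 18*s - 4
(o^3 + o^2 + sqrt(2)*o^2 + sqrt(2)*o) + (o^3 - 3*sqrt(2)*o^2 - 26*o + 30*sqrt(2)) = 2*o^3 - 2*sqrt(2)*o^2 + o^2 - 26*o + sqrt(2)*o + 30*sqrt(2)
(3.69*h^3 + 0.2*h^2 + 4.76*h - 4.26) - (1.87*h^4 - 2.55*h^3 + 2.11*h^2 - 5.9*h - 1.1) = -1.87*h^4 + 6.24*h^3 - 1.91*h^2 + 10.66*h - 3.16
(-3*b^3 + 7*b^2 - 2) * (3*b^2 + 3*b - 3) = -9*b^5 + 12*b^4 + 30*b^3 - 27*b^2 - 6*b + 6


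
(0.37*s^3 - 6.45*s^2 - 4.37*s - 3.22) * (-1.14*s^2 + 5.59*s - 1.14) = -0.4218*s^5 + 9.4213*s^4 - 31.4955*s^3 - 13.4045*s^2 - 13.018*s + 3.6708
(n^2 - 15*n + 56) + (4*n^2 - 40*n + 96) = 5*n^2 - 55*n + 152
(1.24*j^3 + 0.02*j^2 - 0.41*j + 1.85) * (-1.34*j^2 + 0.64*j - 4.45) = -1.6616*j^5 + 0.7668*j^4 - 4.9558*j^3 - 2.8304*j^2 + 3.0085*j - 8.2325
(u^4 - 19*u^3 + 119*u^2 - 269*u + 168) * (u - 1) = u^5 - 20*u^4 + 138*u^3 - 388*u^2 + 437*u - 168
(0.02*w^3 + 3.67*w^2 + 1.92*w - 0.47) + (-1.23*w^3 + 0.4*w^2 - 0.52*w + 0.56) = -1.21*w^3 + 4.07*w^2 + 1.4*w + 0.0900000000000001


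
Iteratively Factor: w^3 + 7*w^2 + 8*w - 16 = (w + 4)*(w^2 + 3*w - 4) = (w - 1)*(w + 4)*(w + 4)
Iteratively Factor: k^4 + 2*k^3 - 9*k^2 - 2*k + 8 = (k + 4)*(k^3 - 2*k^2 - k + 2) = (k + 1)*(k + 4)*(k^2 - 3*k + 2) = (k - 2)*(k + 1)*(k + 4)*(k - 1)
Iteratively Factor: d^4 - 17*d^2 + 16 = (d - 1)*(d^3 + d^2 - 16*d - 16) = (d - 4)*(d - 1)*(d^2 + 5*d + 4) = (d - 4)*(d - 1)*(d + 4)*(d + 1)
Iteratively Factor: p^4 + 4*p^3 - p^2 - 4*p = (p - 1)*(p^3 + 5*p^2 + 4*p) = (p - 1)*(p + 1)*(p^2 + 4*p) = p*(p - 1)*(p + 1)*(p + 4)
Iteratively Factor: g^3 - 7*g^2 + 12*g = (g - 3)*(g^2 - 4*g) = (g - 4)*(g - 3)*(g)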